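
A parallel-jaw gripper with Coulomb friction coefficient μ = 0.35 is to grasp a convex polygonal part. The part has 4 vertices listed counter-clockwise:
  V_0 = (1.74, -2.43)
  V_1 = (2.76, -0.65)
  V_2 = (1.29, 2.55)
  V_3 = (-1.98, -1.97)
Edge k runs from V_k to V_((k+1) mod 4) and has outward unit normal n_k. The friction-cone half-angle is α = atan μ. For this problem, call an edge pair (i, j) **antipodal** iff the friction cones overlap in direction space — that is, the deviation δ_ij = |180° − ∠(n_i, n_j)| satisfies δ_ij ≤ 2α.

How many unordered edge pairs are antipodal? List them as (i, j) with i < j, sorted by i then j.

α = atan 0.35 = 19.29°;  2α = 38.58°
n_0 = (+0.8676, -0.4972)
n_1 = (+0.9087, +0.4174)
n_2 = (-0.8102, +0.5861)
n_3 = (-0.1227, -0.9924)
  (0,1): δ = 125.51°  ·
  (0,2): δ = 6.07°  ✓
  (0,3): δ = 112.76°  ·
  (1,2): δ = 60.56°  ·
  (1,3): δ = 58.28°  ·
  (2,3): δ = 61.17°  ·
antipodal pairs: 1

count = 1; pairs: (0,2)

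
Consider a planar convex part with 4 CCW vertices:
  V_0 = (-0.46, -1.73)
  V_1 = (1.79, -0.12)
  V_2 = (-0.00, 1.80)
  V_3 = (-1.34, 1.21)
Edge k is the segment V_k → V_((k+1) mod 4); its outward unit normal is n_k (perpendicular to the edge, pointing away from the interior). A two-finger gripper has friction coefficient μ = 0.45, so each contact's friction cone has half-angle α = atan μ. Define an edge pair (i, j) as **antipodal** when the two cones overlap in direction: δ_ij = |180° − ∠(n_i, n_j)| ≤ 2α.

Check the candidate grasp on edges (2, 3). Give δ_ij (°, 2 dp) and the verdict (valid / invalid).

δ = 97.10°, invalid

α = atan 0.45 = 24.23°;  2α = 48.46°
edge 2: e_2 = (-1.34, -0.59);  n_2 = (-0.4030, +0.9152)
edge 3: e_3 = (+0.88, -2.94);  n_3 = (-0.9580, -0.2867)
∠(n_2, n_3) = 82.90°
δ = |180° − 82.90°| = 97.10°
97.10° > 2α = 48.46°  →  invalid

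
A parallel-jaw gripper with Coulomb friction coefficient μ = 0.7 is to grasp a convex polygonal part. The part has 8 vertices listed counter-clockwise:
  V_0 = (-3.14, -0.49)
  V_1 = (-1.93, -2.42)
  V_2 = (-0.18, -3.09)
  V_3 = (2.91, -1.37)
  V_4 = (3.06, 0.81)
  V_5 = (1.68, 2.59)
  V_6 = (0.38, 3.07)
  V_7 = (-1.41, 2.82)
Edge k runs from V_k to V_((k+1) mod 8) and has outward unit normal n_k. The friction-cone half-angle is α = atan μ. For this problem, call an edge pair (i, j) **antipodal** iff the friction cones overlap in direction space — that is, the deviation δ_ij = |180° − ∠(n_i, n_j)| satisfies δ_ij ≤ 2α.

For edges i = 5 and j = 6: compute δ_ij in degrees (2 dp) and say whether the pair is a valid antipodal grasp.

δ = 151.78°, invalid

α = atan 0.7 = 34.99°;  2α = 69.98°
edge 5: e_5 = (-1.30, +0.48);  n_5 = (+0.3464, +0.9381)
edge 6: e_6 = (-1.79, -0.25);  n_6 = (-0.1383, +0.9904)
∠(n_5, n_6) = 28.22°
δ = |180° − 28.22°| = 151.78°
151.78° > 2α = 69.98°  →  invalid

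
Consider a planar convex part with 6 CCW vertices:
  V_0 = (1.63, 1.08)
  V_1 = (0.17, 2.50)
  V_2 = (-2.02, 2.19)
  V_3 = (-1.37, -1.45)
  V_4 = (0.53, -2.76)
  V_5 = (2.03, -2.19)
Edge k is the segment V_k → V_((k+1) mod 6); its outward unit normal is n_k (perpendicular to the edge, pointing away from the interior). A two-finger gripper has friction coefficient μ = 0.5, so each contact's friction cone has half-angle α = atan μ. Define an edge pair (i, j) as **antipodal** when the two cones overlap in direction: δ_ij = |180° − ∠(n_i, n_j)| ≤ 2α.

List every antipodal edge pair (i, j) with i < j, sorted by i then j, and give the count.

count = 6; pairs: (0,2), (0,3), (1,3), (1,4), (2,5), (3,5)

α = atan 0.5 = 26.57°;  2α = 53.13°
n_0 = (+0.6972, +0.7169)
n_1 = (-0.1402, +0.9901)
n_2 = (-0.9844, -0.1758)
n_3 = (-0.5676, -0.8233)
n_4 = (+0.3552, -0.9348)
n_5 = (+0.9926, +0.1214)
  (0,1): δ = 127.74°  ·
  (0,2): δ = 35.67°  ✓
  (0,3): δ = 9.62°  ✓
  (0,4): δ = 65.01°  ·
  (0,5): δ = 141.18°  ·
  (1,2): δ = 87.93°  ·
  (1,3): δ = 42.64°  ✓
  (1,4): δ = 12.75°  ✓
  (1,5): δ = 88.92°  ·
  (2,3): δ = 134.71°  ·
  (2,4): δ = 79.32°  ·
  (2,5): δ = 3.15°  ✓
  (3,4): δ = 124.61°  ·
  (3,5): δ = 48.44°  ✓
  (4,5): δ = 103.83°  ·
antipodal pairs: 6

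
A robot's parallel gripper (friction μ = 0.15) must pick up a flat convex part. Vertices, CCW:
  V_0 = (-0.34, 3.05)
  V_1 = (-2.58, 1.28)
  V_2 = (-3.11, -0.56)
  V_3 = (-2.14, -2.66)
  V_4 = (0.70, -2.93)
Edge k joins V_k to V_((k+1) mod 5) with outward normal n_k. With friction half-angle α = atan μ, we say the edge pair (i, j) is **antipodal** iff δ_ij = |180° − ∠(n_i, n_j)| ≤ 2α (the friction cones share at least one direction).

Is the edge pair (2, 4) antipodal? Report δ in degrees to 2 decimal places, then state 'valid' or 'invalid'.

δ = 14.93°, valid

α = atan 0.15 = 8.53°;  2α = 17.06°
edge 2: e_2 = (+0.97, -2.10);  n_2 = (-0.9078, -0.4193)
edge 4: e_4 = (-1.04, +5.98);  n_4 = (+0.9852, +0.1713)
∠(n_2, n_4) = 165.07°
δ = |180° − 165.07°| = 14.93°
14.93° ≤ 2α = 17.06°  →  valid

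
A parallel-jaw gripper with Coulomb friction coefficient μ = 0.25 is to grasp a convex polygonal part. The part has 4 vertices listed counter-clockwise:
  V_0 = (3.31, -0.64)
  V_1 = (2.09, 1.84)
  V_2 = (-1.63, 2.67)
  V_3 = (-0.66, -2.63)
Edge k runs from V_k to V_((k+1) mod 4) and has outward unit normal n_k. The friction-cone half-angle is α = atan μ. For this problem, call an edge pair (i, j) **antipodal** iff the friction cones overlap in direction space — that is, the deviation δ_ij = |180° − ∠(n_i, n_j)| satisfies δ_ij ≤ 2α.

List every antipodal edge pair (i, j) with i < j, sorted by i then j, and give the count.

α = atan 0.25 = 14.04°;  2α = 28.07°
n_0 = (+0.8973, +0.4414)
n_1 = (+0.2178, +0.9760)
n_2 = (-0.9837, -0.1800)
n_3 = (+0.4481, -0.8940)
  (0,1): δ = 128.77°  ·
  (0,2): δ = 15.82°  ✓
  (0,3): δ = 90.43°  ·
  (1,2): δ = 67.05°  ·
  (1,3): δ = 39.20°  ·
  (2,3): δ = 73.75°  ·
antipodal pairs: 1

count = 1; pairs: (0,2)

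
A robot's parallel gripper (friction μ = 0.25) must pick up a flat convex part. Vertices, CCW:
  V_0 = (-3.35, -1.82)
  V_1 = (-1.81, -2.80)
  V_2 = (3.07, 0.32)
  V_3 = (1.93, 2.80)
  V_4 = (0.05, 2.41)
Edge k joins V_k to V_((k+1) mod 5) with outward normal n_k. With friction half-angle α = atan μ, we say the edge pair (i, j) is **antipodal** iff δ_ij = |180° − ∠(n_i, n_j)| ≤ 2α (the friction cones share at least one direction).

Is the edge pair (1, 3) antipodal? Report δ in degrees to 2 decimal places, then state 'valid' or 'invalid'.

δ = 20.87°, valid

α = atan 0.25 = 14.04°;  2α = 28.07°
edge 1: e_1 = (+4.88, +3.12);  n_1 = (+0.5387, -0.8425)
edge 3: e_3 = (-1.88, -0.39);  n_3 = (-0.2031, +0.9792)
∠(n_1, n_3) = 159.13°
δ = |180° − 159.13°| = 20.87°
20.87° ≤ 2α = 28.07°  →  valid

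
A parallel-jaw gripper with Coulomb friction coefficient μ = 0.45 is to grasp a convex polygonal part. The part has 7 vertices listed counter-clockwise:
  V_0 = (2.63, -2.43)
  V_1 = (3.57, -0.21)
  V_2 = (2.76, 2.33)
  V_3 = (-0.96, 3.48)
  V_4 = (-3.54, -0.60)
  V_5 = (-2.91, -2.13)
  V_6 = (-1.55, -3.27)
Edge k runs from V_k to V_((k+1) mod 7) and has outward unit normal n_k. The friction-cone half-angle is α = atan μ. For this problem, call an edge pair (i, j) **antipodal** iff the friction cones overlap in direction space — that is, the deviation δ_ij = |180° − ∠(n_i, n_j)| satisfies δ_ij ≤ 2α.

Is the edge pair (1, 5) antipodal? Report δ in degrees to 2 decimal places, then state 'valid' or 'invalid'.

δ = 32.34°, valid

α = atan 0.45 = 24.23°;  2α = 48.46°
edge 1: e_1 = (-0.81, +2.54);  n_1 = (+0.9527, +0.3038)
edge 5: e_5 = (+1.36, -1.14);  n_5 = (-0.6424, -0.7664)
∠(n_1, n_5) = 147.66°
δ = |180° − 147.66°| = 32.34°
32.34° ≤ 2α = 48.46°  →  valid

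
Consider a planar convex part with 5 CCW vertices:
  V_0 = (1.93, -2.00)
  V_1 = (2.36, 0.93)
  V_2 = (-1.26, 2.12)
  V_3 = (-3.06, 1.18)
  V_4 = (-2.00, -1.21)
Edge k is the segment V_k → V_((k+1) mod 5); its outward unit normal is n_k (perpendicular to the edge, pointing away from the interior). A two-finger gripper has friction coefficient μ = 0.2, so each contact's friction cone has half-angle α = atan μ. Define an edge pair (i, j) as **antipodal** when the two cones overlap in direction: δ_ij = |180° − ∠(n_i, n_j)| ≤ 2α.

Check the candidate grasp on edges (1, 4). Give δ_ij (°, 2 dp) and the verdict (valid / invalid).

δ = 6.83°, valid

α = atan 0.2 = 11.31°;  2α = 22.62°
edge 1: e_1 = (-3.62, +1.19);  n_1 = (+0.3123, +0.9500)
edge 4: e_4 = (+3.93, -0.79);  n_4 = (-0.1971, -0.9804)
∠(n_1, n_4) = 173.17°
δ = |180° − 173.17°| = 6.83°
6.83° ≤ 2α = 22.62°  →  valid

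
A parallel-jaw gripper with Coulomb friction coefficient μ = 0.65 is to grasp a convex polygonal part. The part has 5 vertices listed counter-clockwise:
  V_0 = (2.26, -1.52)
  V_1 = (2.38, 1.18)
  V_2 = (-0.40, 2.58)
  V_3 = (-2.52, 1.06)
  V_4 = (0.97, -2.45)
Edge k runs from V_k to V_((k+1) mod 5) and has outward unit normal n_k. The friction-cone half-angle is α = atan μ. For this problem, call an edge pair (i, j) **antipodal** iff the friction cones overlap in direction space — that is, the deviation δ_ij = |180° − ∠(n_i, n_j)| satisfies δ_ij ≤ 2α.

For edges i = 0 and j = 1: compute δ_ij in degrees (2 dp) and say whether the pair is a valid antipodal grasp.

α = atan 0.65 = 33.02°;  2α = 66.05°
edge 0: e_0 = (+0.12, +2.70);  n_0 = (+0.9990, -0.0444)
edge 1: e_1 = (-2.78, +1.40);  n_1 = (+0.4498, +0.8931)
∠(n_0, n_1) = 65.82°
δ = |180° − 65.82°| = 114.18°
114.18° > 2α = 66.05°  →  invalid

δ = 114.18°, invalid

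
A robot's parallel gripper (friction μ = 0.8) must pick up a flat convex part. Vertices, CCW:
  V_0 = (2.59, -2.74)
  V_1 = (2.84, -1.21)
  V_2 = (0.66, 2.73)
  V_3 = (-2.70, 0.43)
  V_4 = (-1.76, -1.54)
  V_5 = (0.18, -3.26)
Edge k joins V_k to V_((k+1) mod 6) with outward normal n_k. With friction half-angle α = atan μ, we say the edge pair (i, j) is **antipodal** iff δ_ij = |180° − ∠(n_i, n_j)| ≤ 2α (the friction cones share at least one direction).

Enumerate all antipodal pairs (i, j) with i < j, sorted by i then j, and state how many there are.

α = atan 0.8 = 38.66°;  2α = 77.32°
n_0 = (+0.9869, -0.1613)
n_1 = (+0.8750, +0.4841)
n_2 = (-0.5649, +0.8252)
n_3 = (-0.9025, -0.4306)
n_4 = (-0.6634, -0.7483)
n_5 = (+0.2109, -0.9775)
  (0,1): δ = 141.76°  ·
  (0,2): δ = 46.33°  ✓
  (0,3): δ = 34.79°  ✓
  (0,4): δ = 57.72°  ✓
  (0,5): δ = 111.46°  ·
  (1,2): δ = 84.56°  ·
  (1,3): δ = 3.45°  ✓
  (1,4): δ = 19.48°  ✓
  (1,5): δ = 73.22°  ✓
  (2,3): δ = 98.88°  ·
  (2,4): δ = 75.95°  ✓
  (2,5): δ = 22.22°  ✓
  (3,4): δ = 157.07°  ·
  (3,5): δ = 103.33°  ·
  (4,5): δ = 126.26°  ·
antipodal pairs: 8

count = 8; pairs: (0,2), (0,3), (0,4), (1,3), (1,4), (1,5), (2,4), (2,5)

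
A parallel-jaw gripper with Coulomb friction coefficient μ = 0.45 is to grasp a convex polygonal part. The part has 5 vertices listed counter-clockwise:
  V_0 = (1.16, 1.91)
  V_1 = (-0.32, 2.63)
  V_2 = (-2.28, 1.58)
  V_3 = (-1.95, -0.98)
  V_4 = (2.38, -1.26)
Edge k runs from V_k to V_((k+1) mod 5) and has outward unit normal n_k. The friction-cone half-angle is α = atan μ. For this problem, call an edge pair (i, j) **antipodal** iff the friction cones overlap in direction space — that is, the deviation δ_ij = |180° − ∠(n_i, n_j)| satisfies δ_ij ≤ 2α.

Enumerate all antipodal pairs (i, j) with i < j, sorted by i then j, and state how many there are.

α = atan 0.45 = 24.23°;  2α = 48.46°
n_0 = (+0.4375, +0.8992)
n_1 = (-0.4722, +0.8815)
n_2 = (-0.9918, -0.1278)
n_3 = (-0.0645, -0.9979)
n_4 = (+0.9333, +0.3592)
  (0,1): δ = 125.88°  ·
  (0,2): δ = 56.71°  ·
  (0,3): δ = 22.24°  ✓
  (0,4): δ = 136.99°  ·
  (1,2): δ = 110.83°  ·
  (1,3): δ = 31.88°  ✓
  (1,4): δ = 82.87°  ·
  (2,3): δ = 101.05°  ·
  (2,4): δ = 13.70°  ✓
  (3,4): δ = 65.25°  ·
antipodal pairs: 3

count = 3; pairs: (0,3), (1,3), (2,4)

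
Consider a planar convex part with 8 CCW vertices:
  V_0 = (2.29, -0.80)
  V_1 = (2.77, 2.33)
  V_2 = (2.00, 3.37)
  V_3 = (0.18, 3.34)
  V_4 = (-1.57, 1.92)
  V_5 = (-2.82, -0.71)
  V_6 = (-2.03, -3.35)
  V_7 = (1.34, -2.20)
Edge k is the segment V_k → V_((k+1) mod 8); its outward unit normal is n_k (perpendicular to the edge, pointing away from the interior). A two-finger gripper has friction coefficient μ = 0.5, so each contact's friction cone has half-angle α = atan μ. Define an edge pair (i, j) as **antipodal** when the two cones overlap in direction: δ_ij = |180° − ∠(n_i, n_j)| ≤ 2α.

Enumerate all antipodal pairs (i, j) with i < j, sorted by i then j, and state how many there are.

α = atan 0.5 = 26.57°;  2α = 53.13°
n_0 = (+0.9884, -0.1516)
n_1 = (+0.8037, +0.5950)
n_2 = (-0.0165, +0.9999)
n_3 = (-0.6301, +0.7765)
n_4 = (-0.9032, +0.4293)
n_5 = (-0.9580, -0.2867)
n_6 = (+0.3230, -0.9464)
n_7 = (+0.8275, -0.5615)
  (0,1): δ = 134.77°  ·
  (0,2): δ = 80.34°  ·
  (0,3): δ = 42.22°  ✓
  (0,4): δ = 16.70°  ✓
  (0,5): δ = 25.38°  ✓
  (0,6): δ = 117.56°  ·
  (0,7): δ = 154.56°  ·
  (1,2): δ = 125.57°  ·
  (1,3): δ = 87.46°  ·
  (1,4): δ = 61.94°  ·
  (1,5): δ = 19.86°  ✓
  (1,6): δ = 72.33°  ·
  (1,7): δ = 109.32°  ·
  (2,3): δ = 141.89°  ·
  (2,4): δ = 116.37°  ·
  (2,5): δ = 74.28°  ·
  (2,6): δ = 17.90°  ✓
  (2,7): δ = 54.90°  ·
  (3,4): δ = 154.48°  ·
  (3,5): δ = 112.40°  ·
  (3,6): δ = 20.21°  ✓
  (3,7): δ = 16.78°  ✓
  (4,5): δ = 137.92°  ·
  (4,6): δ = 45.74°  ✓
  (4,7): δ = 8.74°  ✓
  (5,6): δ = 87.82°  ·
  (5,7): δ = 50.82°  ✓
  (6,7): δ = 143.00°  ·
antipodal pairs: 10

count = 10; pairs: (0,3), (0,4), (0,5), (1,5), (2,6), (3,6), (3,7), (4,6), (4,7), (5,7)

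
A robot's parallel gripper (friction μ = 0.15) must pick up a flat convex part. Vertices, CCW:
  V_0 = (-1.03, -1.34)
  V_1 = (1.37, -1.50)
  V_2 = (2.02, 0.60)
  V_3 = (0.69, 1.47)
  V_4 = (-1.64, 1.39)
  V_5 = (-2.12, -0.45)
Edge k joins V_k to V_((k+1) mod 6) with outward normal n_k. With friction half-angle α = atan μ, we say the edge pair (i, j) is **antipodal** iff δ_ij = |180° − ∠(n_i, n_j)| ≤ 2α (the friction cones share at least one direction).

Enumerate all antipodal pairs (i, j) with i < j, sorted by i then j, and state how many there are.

α = atan 0.15 = 8.53°;  2α = 17.06°
n_0 = (-0.0665, -0.9978)
n_1 = (+0.9553, -0.2957)
n_2 = (+0.5474, +0.8369)
n_3 = (-0.0343, +0.9994)
n_4 = (-0.9676, +0.2524)
n_5 = (-0.6325, -0.7746)
  (0,1): δ = 103.38°  ·
  (0,2): δ = 29.38°  ·
  (0,3): δ = 5.78°  ✓
  (0,4): δ = 79.19°  ·
  (0,5): δ = 144.58°  ·
  (1,2): δ = 105.99°  ·
  (1,3): δ = 70.83°  ·
  (1,4): δ = 2.58°  ✓
  (1,5): δ = 67.97°  ·
  (2,3): δ = 144.84°  ·
  (2,4): δ = 71.43°  ·
  (2,5): δ = 6.04°  ✓
  (3,4): δ = 106.59°  ·
  (3,5): δ = 41.20°  ·
  (4,5): δ = 114.61°  ·
antipodal pairs: 3

count = 3; pairs: (0,3), (1,4), (2,5)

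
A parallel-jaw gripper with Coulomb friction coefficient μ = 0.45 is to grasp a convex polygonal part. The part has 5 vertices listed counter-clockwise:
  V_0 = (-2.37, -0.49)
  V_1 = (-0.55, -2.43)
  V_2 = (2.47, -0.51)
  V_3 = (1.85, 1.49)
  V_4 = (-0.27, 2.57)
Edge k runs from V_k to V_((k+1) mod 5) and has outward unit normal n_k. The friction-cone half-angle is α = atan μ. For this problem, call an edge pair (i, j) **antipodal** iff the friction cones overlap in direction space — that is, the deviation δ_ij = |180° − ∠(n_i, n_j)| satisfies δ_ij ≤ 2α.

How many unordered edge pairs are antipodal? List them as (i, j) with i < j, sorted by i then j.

count = 3; pairs: (0,2), (0,3), (1,4)

α = atan 0.45 = 24.23°;  2α = 48.46°
n_0 = (-0.7293, -0.6842)
n_1 = (+0.5365, -0.8439)
n_2 = (+0.9552, +0.2961)
n_3 = (+0.4539, +0.8910)
n_4 = (-0.8245, +0.5658)
  (0,1): δ = 100.73°  ·
  (0,2): δ = 25.95°  ✓
  (0,3): δ = 19.83°  ✓
  (0,4): δ = 102.37°  ·
  (1,2): δ = 105.22°  ·
  (1,3): δ = 59.44°  ·
  (1,4): δ = 23.09°  ✓
  (2,3): δ = 134.22°  ·
  (2,4): δ = 51.68°  ·
  (3,4): δ = 97.46°  ·
antipodal pairs: 3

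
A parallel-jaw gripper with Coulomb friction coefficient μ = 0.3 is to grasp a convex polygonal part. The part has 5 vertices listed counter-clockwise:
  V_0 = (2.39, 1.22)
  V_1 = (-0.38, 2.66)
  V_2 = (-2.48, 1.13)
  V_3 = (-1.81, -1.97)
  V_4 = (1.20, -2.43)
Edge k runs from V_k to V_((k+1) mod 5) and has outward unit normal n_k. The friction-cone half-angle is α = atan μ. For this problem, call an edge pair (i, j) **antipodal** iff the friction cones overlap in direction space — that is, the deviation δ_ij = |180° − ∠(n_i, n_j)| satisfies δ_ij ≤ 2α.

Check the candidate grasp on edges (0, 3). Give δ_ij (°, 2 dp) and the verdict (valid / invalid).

δ = 18.78°, valid

α = atan 0.3 = 16.70°;  2α = 33.40°
edge 0: e_0 = (-2.77, +1.44);  n_0 = (+0.4613, +0.8873)
edge 3: e_3 = (+3.01, -0.46);  n_3 = (-0.1511, -0.9885)
∠(n_0, n_3) = 161.22°
δ = |180° − 161.22°| = 18.78°
18.78° ≤ 2α = 33.40°  →  valid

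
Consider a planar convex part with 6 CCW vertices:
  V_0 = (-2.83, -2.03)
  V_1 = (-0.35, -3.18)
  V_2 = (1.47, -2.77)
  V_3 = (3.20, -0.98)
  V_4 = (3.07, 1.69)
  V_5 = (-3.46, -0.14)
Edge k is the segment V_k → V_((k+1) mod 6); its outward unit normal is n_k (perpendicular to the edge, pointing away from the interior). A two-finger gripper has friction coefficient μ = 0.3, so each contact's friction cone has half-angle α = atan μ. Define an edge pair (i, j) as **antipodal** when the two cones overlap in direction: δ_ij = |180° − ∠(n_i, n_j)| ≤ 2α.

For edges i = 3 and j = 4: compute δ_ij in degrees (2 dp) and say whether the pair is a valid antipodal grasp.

δ = 77.13°, invalid

α = atan 0.3 = 16.70°;  2α = 33.40°
edge 3: e_3 = (-0.13, +2.67);  n_3 = (+0.9988, +0.0486)
edge 4: e_4 = (-6.53, -1.83);  n_4 = (-0.2698, +0.9629)
∠(n_3, n_4) = 102.87°
δ = |180° − 102.87°| = 77.13°
77.13° > 2α = 33.40°  →  invalid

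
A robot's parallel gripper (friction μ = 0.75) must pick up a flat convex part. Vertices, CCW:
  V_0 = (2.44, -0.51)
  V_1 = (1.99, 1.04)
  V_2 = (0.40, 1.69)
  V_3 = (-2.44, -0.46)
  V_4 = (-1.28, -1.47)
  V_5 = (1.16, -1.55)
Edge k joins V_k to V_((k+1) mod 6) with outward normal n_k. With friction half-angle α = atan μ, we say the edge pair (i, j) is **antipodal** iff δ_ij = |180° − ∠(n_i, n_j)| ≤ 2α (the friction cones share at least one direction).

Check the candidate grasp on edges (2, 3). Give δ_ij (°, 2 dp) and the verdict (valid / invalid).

δ = 78.17°, invalid

α = atan 0.75 = 36.87°;  2α = 73.74°
edge 2: e_2 = (-2.84, -2.15);  n_2 = (-0.6036, +0.7973)
edge 3: e_3 = (+1.16, -1.01);  n_3 = (-0.6567, -0.7542)
∠(n_2, n_3) = 101.83°
δ = |180° − 101.83°| = 78.17°
78.17° > 2α = 73.74°  →  invalid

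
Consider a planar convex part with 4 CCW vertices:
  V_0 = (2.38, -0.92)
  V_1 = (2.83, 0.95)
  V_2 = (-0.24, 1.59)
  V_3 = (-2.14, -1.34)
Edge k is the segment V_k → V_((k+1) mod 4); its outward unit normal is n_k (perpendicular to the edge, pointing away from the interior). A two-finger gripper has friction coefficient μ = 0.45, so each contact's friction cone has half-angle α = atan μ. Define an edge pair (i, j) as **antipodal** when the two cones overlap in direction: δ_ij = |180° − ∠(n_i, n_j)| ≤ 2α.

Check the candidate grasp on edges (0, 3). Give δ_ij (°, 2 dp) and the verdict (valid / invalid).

δ = 108.84°, invalid

α = atan 0.45 = 24.23°;  2α = 48.46°
edge 0: e_0 = (+0.45, +1.87);  n_0 = (+0.9722, -0.2340)
edge 3: e_3 = (+4.52, +0.42);  n_3 = (+0.0925, -0.9957)
∠(n_0, n_3) = 71.16°
δ = |180° − 71.16°| = 108.84°
108.84° > 2α = 48.46°  →  invalid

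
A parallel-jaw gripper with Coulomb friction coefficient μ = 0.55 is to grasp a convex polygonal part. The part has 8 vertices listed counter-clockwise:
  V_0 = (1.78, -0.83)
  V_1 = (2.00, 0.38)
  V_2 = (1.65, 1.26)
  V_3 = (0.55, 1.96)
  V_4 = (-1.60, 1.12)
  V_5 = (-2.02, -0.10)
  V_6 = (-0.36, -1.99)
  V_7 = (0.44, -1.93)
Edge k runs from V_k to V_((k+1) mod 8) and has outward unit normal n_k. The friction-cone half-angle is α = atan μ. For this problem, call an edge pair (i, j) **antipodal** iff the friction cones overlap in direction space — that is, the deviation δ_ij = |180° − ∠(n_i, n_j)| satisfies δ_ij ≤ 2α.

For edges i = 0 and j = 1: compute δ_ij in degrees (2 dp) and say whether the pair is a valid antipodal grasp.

α = atan 0.55 = 28.81°;  2α = 57.62°
edge 0: e_0 = (+0.22, +1.21);  n_0 = (+0.9839, -0.1789)
edge 1: e_1 = (-0.35, +0.88);  n_1 = (+0.9292, +0.3696)
∠(n_0, n_1) = 31.99°
δ = |180° − 31.99°| = 148.01°
148.01° > 2α = 57.62°  →  invalid

δ = 148.01°, invalid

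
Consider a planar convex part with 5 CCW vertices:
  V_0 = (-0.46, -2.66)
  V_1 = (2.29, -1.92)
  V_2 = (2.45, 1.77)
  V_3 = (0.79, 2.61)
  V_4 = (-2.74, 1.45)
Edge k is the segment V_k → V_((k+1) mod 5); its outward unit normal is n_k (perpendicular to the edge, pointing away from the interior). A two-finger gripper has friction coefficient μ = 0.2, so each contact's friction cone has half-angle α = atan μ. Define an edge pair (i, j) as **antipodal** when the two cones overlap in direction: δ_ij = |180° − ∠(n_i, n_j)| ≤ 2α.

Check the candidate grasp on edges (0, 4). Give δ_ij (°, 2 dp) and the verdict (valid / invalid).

δ = 103.96°, invalid

α = atan 0.2 = 11.31°;  2α = 22.62°
edge 0: e_0 = (+2.75, +0.74);  n_0 = (+0.2598, -0.9656)
edge 4: e_4 = (+2.28, -4.11);  n_4 = (-0.8745, -0.4851)
∠(n_0, n_4) = 76.04°
δ = |180° − 76.04°| = 103.96°
103.96° > 2α = 22.62°  →  invalid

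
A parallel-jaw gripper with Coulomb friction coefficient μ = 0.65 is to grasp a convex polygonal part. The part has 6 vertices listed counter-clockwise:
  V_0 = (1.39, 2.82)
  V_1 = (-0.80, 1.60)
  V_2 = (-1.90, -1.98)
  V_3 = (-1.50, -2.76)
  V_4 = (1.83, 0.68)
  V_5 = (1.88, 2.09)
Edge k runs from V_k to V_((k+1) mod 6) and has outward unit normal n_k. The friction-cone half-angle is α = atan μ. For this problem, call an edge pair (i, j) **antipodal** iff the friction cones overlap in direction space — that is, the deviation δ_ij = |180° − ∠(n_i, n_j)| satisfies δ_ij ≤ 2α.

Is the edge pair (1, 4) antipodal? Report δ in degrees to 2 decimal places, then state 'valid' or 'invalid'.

α = atan 0.65 = 33.02°;  2α = 66.05°
edge 1: e_1 = (-1.10, -3.58);  n_1 = (-0.9559, +0.2937)
edge 4: e_4 = (+0.05, +1.41);  n_4 = (+0.9994, -0.0354)
∠(n_1, n_4) = 164.95°
δ = |180° − 164.95°| = 15.05°
15.05° ≤ 2α = 66.05°  →  valid

δ = 15.05°, valid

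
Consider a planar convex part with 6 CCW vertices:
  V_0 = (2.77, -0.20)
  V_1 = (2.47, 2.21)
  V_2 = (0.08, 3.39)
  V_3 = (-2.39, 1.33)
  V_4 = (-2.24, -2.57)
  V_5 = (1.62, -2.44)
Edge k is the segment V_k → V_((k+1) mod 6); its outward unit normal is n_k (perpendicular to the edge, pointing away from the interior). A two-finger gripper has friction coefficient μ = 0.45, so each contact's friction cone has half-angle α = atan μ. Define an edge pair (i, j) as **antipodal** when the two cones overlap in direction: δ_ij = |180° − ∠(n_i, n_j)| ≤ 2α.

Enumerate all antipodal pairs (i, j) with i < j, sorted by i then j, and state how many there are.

count = 5; pairs: (0,3), (1,4), (2,4), (2,5), (3,5)

α = atan 0.45 = 24.23°;  2α = 48.46°
n_0 = (+0.9923, +0.1235)
n_1 = (+0.4427, +0.8967)
n_2 = (-0.6405, +0.7680)
n_3 = (-0.9993, -0.0384)
n_4 = (+0.0337, -0.9994)
n_5 = (+0.8896, -0.4567)
  (0,1): δ = 123.37°  ·
  (0,2): δ = 57.27°  ·
  (0,3): δ = 4.89°  ✓
  (0,4): δ = 84.83°  ·
  (0,5): δ = 145.73°  ·
  (1,2): δ = 113.89°  ·
  (1,3): δ = 61.52°  ·
  (1,4): δ = 28.21°  ✓
  (1,5): δ = 89.10°  ·
  (2,3): δ = 127.63°  ·
  (2,4): δ = 37.90°  ✓
  (2,5): δ = 23.00°  ✓
  (3,4): δ = 90.27°  ·
  (3,5): δ = 29.38°  ✓
  (4,5): δ = 119.10°  ·
antipodal pairs: 5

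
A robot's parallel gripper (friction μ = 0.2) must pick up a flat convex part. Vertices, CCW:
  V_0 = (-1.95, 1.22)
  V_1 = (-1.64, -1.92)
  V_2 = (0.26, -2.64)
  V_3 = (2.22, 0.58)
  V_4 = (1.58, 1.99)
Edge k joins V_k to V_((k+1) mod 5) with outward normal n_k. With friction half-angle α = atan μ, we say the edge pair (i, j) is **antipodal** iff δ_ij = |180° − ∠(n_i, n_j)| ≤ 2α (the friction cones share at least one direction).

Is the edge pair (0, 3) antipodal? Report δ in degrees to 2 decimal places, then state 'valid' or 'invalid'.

α = atan 0.2 = 11.31°;  2α = 22.62°
edge 0: e_0 = (+0.31, -3.14);  n_0 = (-0.9952, -0.0982)
edge 3: e_3 = (-0.64, +1.41);  n_3 = (+0.9106, +0.4133)
∠(n_0, n_3) = 161.22°
δ = |180° − 161.22°| = 18.78°
18.78° ≤ 2α = 22.62°  →  valid

δ = 18.78°, valid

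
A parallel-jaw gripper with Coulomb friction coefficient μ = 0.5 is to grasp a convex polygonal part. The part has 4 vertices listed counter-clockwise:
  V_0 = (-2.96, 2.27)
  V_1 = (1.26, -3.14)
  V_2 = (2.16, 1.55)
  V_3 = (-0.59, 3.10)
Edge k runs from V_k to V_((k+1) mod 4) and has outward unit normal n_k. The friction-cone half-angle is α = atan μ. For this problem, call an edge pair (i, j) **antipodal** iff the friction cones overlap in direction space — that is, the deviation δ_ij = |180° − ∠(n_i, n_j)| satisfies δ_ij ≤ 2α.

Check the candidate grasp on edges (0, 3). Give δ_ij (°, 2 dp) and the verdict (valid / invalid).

α = atan 0.5 = 26.57°;  2α = 53.13°
edge 0: e_0 = (+4.22, -5.41);  n_0 = (-0.7885, -0.6150)
edge 3: e_3 = (-2.37, -0.83);  n_3 = (-0.3305, +0.9438)
∠(n_0, n_3) = 108.65°
δ = |180° − 108.65°| = 71.35°
71.35° > 2α = 53.13°  →  invalid

δ = 71.35°, invalid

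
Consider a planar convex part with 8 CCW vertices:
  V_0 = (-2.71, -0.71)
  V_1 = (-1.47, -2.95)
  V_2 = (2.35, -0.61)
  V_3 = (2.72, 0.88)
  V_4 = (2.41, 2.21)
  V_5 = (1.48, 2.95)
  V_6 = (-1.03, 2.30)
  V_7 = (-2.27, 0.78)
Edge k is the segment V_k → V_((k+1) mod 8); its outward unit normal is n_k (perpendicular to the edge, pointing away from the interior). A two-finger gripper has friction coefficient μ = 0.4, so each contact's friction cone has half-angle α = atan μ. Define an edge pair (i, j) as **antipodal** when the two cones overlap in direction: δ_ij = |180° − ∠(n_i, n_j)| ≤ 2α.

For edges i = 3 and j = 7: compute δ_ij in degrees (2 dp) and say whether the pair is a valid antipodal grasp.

α = atan 0.4 = 21.80°;  2α = 43.60°
edge 3: e_3 = (-0.31, +1.33);  n_3 = (+0.9739, +0.2270)
edge 7: e_7 = (-0.44, -1.49);  n_7 = (-0.9591, +0.2832)
∠(n_3, n_7) = 150.43°
δ = |180° − 150.43°| = 29.57°
29.57° ≤ 2α = 43.60°  →  valid

δ = 29.57°, valid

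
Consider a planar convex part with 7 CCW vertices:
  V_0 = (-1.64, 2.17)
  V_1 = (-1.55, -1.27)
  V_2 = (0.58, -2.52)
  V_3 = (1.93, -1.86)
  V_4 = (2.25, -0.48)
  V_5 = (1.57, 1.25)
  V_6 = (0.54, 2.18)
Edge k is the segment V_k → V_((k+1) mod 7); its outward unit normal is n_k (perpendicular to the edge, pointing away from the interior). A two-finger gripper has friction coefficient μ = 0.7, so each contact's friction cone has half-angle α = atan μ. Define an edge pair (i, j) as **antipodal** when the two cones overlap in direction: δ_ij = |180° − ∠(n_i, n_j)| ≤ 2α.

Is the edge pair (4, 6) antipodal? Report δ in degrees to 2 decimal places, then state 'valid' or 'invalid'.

α = atan 0.7 = 34.99°;  2α = 69.98°
edge 4: e_4 = (-0.68, +1.73);  n_4 = (+0.9307, +0.3658)
edge 6: e_6 = (-2.18, -0.01);  n_6 = (-0.0046, +1.0000)
∠(n_4, n_6) = 68.80°
δ = |180° − 68.80°| = 111.20°
111.20° > 2α = 69.98°  →  invalid

δ = 111.20°, invalid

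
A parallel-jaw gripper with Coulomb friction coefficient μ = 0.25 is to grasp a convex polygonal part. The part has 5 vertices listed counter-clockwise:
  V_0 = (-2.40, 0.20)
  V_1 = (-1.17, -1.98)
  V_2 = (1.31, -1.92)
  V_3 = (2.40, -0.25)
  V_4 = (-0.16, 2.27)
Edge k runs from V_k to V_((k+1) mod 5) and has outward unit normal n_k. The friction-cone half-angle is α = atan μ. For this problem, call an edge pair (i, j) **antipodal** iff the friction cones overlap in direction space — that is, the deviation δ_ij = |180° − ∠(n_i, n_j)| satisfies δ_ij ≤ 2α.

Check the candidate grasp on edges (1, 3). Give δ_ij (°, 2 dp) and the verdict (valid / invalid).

δ = 45.93°, invalid

α = atan 0.25 = 14.04°;  2α = 28.07°
edge 1: e_1 = (+2.48, +0.06);  n_1 = (+0.0242, -0.9997)
edge 3: e_3 = (-2.56, +2.52);  n_3 = (+0.7015, +0.7127)
∠(n_1, n_3) = 134.07°
δ = |180° − 134.07°| = 45.93°
45.93° > 2α = 28.07°  →  invalid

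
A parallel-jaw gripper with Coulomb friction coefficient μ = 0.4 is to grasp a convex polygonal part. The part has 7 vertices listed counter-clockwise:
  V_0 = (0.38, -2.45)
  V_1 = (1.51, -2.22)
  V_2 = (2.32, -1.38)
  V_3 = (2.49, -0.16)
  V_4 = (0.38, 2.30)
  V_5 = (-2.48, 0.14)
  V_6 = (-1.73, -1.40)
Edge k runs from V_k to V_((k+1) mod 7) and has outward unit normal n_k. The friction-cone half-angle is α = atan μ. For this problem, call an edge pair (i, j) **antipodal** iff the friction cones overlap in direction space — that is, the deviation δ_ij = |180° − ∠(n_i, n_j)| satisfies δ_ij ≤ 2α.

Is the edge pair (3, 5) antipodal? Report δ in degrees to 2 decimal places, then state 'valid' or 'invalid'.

α = atan 0.4 = 21.80°;  2α = 43.60°
edge 3: e_3 = (-2.11, +2.46);  n_3 = (+0.7590, +0.6510)
edge 5: e_5 = (+0.75, -1.54);  n_5 = (-0.8990, -0.4378)
∠(n_3, n_5) = 165.35°
δ = |180° − 165.35°| = 14.65°
14.65° ≤ 2α = 43.60°  →  valid

δ = 14.65°, valid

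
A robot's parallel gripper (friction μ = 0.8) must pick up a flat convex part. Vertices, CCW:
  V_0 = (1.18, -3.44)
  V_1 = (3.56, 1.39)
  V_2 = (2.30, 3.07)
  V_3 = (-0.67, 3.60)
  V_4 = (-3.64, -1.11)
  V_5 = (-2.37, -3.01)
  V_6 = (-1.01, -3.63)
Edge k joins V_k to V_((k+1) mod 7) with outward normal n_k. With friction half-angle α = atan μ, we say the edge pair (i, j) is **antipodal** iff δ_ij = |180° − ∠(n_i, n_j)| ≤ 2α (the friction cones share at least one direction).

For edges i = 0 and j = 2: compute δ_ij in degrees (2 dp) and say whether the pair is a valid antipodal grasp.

α = atan 0.8 = 38.66°;  2α = 77.32°
edge 0: e_0 = (+2.38, +4.83);  n_0 = (+0.8970, -0.4420)
edge 2: e_2 = (-2.97, +0.53);  n_2 = (+0.1757, +0.9844)
∠(n_0, n_2) = 106.11°
δ = |180° − 106.11°| = 73.89°
73.89° ≤ 2α = 77.32°  →  valid

δ = 73.89°, valid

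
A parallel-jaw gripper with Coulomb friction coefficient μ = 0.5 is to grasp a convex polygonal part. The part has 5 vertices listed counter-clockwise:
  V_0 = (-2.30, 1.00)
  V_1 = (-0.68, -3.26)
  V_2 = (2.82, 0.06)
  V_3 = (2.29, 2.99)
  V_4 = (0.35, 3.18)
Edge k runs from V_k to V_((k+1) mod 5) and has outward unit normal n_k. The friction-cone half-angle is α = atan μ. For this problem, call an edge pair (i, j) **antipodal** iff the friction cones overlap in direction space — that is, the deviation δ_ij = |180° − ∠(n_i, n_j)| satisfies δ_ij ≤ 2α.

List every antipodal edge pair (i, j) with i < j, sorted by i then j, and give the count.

count = 3; pairs: (0,2), (1,3), (1,4)

α = atan 0.5 = 26.57°;  2α = 53.13°
n_0 = (-0.9347, -0.3554)
n_1 = (+0.6882, -0.7255)
n_2 = (+0.9840, +0.1780)
n_3 = (+0.0975, +0.9952)
n_4 = (-0.6353, +0.7723)
  (0,1): δ = 67.33°  ·
  (0,2): δ = 10.57°  ✓
  (0,3): δ = 63.59°  ·
  (0,4): δ = 108.62°  ·
  (1,2): δ = 123.23°  ·
  (1,3): δ = 49.08°  ✓
  (1,4): δ = 4.05°  ✓
  (2,3): δ = 105.85°  ·
  (2,4): δ = 60.81°  ·
  (3,4): δ = 134.96°  ·
antipodal pairs: 3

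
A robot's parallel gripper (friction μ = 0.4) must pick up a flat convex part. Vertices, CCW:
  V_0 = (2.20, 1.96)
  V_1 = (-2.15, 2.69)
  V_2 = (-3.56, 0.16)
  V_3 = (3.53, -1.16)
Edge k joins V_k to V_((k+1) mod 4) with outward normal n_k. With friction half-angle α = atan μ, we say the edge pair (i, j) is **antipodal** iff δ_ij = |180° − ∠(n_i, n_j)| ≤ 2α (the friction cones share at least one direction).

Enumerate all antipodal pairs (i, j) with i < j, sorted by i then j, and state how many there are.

count = 1; pairs: (0,2)

α = atan 0.4 = 21.80°;  2α = 43.60°
n_0 = (+0.1655, +0.9862)
n_1 = (-0.8735, +0.4868)
n_2 = (-0.1830, -0.9831)
n_3 = (+0.9199, +0.3921)
  (0,1): δ = 109.61°  ·
  (0,2): δ = 1.02°  ✓
  (0,3): δ = 122.61°  ·
  (1,2): δ = 71.41°  ·
  (1,3): δ = 52.22°  ·
  (2,3): δ = 56.37°  ·
antipodal pairs: 1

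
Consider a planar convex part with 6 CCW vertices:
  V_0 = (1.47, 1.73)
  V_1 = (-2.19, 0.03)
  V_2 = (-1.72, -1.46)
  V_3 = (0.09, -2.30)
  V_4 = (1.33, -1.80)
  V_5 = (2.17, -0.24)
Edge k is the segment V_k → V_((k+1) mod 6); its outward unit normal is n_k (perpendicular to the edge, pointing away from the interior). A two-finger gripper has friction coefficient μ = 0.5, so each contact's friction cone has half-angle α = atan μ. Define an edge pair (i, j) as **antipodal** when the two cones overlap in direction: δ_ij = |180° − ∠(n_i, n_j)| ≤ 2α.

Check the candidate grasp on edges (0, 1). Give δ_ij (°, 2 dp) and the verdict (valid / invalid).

α = atan 0.5 = 26.57°;  2α = 53.13°
edge 0: e_0 = (-3.66, -1.70);  n_0 = (-0.4213, +0.9069)
edge 1: e_1 = (+0.47, -1.49);  n_1 = (-0.9537, -0.3008)
∠(n_0, n_1) = 82.59°
δ = |180° − 82.59°| = 97.41°
97.41° > 2α = 53.13°  →  invalid

δ = 97.41°, invalid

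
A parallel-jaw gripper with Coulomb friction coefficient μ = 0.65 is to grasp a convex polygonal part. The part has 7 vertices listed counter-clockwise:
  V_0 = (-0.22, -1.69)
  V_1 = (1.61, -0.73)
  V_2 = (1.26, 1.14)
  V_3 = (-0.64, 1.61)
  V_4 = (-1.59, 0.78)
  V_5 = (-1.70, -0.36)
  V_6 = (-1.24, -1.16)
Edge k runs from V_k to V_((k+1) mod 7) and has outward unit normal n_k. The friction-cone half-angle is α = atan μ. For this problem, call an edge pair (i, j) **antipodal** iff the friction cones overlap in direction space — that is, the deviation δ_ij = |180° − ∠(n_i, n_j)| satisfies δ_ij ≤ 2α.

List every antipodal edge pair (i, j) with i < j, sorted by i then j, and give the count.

α = atan 0.65 = 33.02°;  2α = 66.05°
n_0 = (+0.4645, -0.8855)
n_1 = (+0.9829, +0.1840)
n_2 = (+0.2401, +0.9707)
n_3 = (-0.6579, +0.7531)
n_4 = (-0.9954, +0.0960)
n_5 = (-0.8669, -0.4985)
n_6 = (-0.4611, -0.8874)
  (0,1): δ = 107.08°  ·
  (0,2): δ = 41.58°  ✓
  (0,3): δ = 13.46°  ✓
  (0,4): δ = 56.81°  ✓
  (0,5): δ = 92.22°  ·
  (0,6): δ = 124.86°  ·
  (1,2): δ = 114.50°  ·
  (1,3): δ = 59.46°  ✓
  (1,4): δ = 16.11°  ✓
  (1,5): δ = 19.30°  ✓
  (1,6): δ = 51.94°  ✓
  (2,3): δ = 124.96°  ·
  (2,4): δ = 81.62°  ·
  (2,5): δ = 46.21°  ✓
  (2,6): δ = 13.56°  ✓
  (3,4): δ = 136.65°  ·
  (3,5): δ = 101.24°  ·
  (3,6): δ = 68.60°  ·
  (4,5): δ = 144.59°  ·
  (4,6): δ = 111.95°  ·
  (5,6): δ = 147.36°  ·
antipodal pairs: 9

count = 9; pairs: (0,2), (0,3), (0,4), (1,3), (1,4), (1,5), (1,6), (2,5), (2,6)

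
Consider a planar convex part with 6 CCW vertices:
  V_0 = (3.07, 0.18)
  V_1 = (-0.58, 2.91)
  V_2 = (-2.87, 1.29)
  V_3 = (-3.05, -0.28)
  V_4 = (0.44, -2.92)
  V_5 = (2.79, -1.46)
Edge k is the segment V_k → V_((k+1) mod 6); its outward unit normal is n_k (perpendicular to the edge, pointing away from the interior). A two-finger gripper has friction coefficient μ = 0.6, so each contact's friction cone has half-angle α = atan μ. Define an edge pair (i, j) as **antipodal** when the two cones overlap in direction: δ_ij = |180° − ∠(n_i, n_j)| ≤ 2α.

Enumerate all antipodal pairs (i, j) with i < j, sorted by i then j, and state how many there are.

α = atan 0.6 = 30.96°;  2α = 61.93°
n_0 = (+0.5989, +0.8008)
n_1 = (-0.5775, +0.8164)
n_2 = (-0.9935, +0.1139)
n_3 = (-0.6033, -0.7975)
n_4 = (+0.5277, -0.8494)
n_5 = (+0.9857, -0.1683)
  (0,1): δ = 107.93°  ·
  (0,2): δ = 59.75°  ✓
  (0,3): δ = 0.31°  ✓
  (0,4): δ = 68.65°  ·
  (0,5): δ = 117.11°  ·
  (1,2): δ = 131.82°  ·
  (1,3): δ = 72.38°  ·
  (1,4): δ = 3.42°  ✓
  (1,5): δ = 45.03°  ✓
  (2,3): δ = 120.57°  ·
  (2,4): δ = 51.61°  ✓
  (2,5): δ = 3.15°  ✓
  (3,4): δ = 111.04°  ·
  (3,5): δ = 62.58°  ·
  (4,5): δ = 131.54°  ·
antipodal pairs: 6

count = 6; pairs: (0,2), (0,3), (1,4), (1,5), (2,4), (2,5)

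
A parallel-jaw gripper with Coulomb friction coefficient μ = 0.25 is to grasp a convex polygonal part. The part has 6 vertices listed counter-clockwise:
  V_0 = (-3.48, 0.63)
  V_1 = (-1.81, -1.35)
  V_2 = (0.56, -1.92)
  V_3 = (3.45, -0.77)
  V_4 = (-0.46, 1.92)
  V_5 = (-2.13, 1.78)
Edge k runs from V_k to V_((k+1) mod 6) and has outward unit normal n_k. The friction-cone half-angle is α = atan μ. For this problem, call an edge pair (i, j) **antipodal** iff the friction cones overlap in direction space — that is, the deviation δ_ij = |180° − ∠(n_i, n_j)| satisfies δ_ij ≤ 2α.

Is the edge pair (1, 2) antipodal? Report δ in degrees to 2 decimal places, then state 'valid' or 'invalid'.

δ = 144.78°, invalid

α = atan 0.25 = 14.04°;  2α = 28.07°
edge 1: e_1 = (+2.37, -0.57);  n_1 = (-0.2338, -0.9723)
edge 2: e_2 = (+2.89, +1.15);  n_2 = (+0.3697, -0.9291)
∠(n_1, n_2) = 35.22°
δ = |180° − 35.22°| = 144.78°
144.78° > 2α = 28.07°  →  invalid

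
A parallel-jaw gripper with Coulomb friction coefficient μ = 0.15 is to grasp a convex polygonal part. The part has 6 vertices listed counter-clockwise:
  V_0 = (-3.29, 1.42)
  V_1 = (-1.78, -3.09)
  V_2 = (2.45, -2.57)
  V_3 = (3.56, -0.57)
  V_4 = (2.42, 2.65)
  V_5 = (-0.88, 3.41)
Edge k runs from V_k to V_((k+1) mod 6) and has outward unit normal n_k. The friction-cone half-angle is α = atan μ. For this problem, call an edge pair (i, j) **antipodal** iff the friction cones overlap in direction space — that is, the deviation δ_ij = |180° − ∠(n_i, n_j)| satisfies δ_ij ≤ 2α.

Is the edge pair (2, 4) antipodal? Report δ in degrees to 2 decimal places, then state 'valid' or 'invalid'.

α = atan 0.15 = 8.53°;  2α = 17.06°
edge 2: e_2 = (+1.11, +2.00);  n_2 = (+0.8744, -0.4853)
edge 4: e_4 = (-3.30, +0.76);  n_4 = (+0.2244, +0.9745)
∠(n_2, n_4) = 106.06°
δ = |180° − 106.06°| = 73.94°
73.94° > 2α = 17.06°  →  invalid

δ = 73.94°, invalid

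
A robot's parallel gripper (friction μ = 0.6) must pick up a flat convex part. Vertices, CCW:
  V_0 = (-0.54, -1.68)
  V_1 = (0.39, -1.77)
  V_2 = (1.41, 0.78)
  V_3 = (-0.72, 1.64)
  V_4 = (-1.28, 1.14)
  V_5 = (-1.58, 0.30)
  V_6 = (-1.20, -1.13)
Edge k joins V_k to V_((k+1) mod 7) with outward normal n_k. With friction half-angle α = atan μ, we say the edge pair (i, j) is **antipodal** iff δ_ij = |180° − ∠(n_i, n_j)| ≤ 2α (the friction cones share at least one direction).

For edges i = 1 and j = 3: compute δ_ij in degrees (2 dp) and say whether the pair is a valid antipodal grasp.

δ = 26.44°, valid

α = atan 0.6 = 30.96°;  2α = 61.93°
edge 1: e_1 = (+1.02, +2.55);  n_1 = (+0.9285, -0.3714)
edge 3: e_3 = (-0.56, -0.50);  n_3 = (-0.6660, +0.7459)
∠(n_1, n_3) = 153.56°
δ = |180° − 153.56°| = 26.44°
26.44° ≤ 2α = 61.93°  →  valid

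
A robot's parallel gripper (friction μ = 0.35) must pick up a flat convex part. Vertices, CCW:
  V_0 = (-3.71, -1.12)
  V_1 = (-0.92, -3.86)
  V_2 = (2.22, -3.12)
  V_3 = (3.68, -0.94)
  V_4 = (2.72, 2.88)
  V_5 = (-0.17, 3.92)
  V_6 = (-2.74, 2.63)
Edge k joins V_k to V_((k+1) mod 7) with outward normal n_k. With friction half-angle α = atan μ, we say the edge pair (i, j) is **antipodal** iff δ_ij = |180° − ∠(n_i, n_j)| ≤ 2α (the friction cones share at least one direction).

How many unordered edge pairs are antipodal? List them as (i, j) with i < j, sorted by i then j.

α = atan 0.35 = 19.29°;  2α = 38.58°
n_0 = (-0.7007, -0.7135)
n_1 = (+0.2294, -0.9733)
n_2 = (+0.8309, -0.5565)
n_3 = (+0.9698, +0.2437)
n_4 = (+0.3386, +0.9409)
n_5 = (-0.4486, +0.8937)
n_6 = (-0.9681, +0.2504)
  (0,1): δ = 122.26°  ·
  (0,2): δ = 79.33°  ·
  (0,3): δ = 31.41°  ✓
  (0,4): δ = 24.69°  ✓
  (0,5): δ = 71.14°  ·
  (0,6): δ = 119.98°  ·
  (1,2): δ = 137.07°  ·
  (1,3): δ = 89.15°  ·
  (1,4): δ = 33.05°  ✓
  (1,5): δ = 13.39°  ✓
  (1,6): δ = 62.24°  ·
  (2,3): δ = 132.08°  ·
  (2,4): δ = 75.98°  ·
  (2,5): δ = 29.53°  ✓
  (2,6): δ = 19.31°  ✓
  (3,4): δ = 123.90°  ·
  (3,5): δ = 77.45°  ·
  (3,6): δ = 28.61°  ✓
  (4,5): δ = 133.55°  ·
  (4,6): δ = 84.71°  ·
  (5,6): δ = 131.16°  ·
antipodal pairs: 7

count = 7; pairs: (0,3), (0,4), (1,4), (1,5), (2,5), (2,6), (3,6)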